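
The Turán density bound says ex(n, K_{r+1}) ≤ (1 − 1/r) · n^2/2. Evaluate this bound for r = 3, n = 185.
Turán density bound = (2/3) · 185^2/2 = 34225/3 ≈ 11408.3333

Turán's theorem: ex(n, K_{r+1}) is achieved by the complete r-partite Turán graph T(n, r) with parts as balanced as possible, and is at most (1 − 1/r) · n^2/2. For r = 3, n = 185: the density bound is (2/3) · 34225/2 = 34225/3 ≈ 11408.3333. The integer-valued extremum is e(T(185, 3)) = 11408, which is strictly less than the density bound 34225/3 since 3 ∤ 185 (the parts of T(185, 3) cannot all be equal).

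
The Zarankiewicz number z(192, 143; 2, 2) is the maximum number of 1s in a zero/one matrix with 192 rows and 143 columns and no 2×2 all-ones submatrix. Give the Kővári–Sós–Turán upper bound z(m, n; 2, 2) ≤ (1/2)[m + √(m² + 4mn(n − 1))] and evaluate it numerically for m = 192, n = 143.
z(192, 143; 2, 2) ≤ (1/2)[192 + √(192² + 4·192·143·142)] = (1/2)[192 + √15631872] = 2072.8581

Kővári–Sós–Turán: let r_1, ..., r_192 be the row sums and z = Σ r_i the total number of 1s. Each pair of columns can share at most one row with both entries 1 (else a 2×2 all-ones block appears), so Σ_i C(r_i, 2) ≤ C(143, 2) = 10153. By convexity Σ_i C(r_i, 2) ≥ 192·C(z/192, 2) = z(z − 192)/(2·192), giving z² − 192z − 192·143·142 ≤ 0 and hence z ≤ (1/2)[192 + √(36864 + 4·3898752)] = (1/2)[192 + √15631872] ≈ (1/2)(192 + 3953.7162) = 2072.8581.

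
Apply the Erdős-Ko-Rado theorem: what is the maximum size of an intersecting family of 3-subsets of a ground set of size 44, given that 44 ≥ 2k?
max |F| = C(43, 2) = 903

Erdős-Ko-Rado (1961): when n ≥ 2k, max |F| = C(n−1, k−1). The bound is attained by the star {A : i ∈ A} for any fixed i ∈ [n]. Here C(44−1, 3−1) = C(43, 2) = 903.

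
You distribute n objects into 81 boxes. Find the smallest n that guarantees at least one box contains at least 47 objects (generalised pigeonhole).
n = (47 − 1)·81 + 1 = 3727

By the generalised pigeonhole principle, to guarantee some box contains ≥ r objects we need more than (r − 1) · k objects total. Threshold: n = (r − 1) · k + 1. With r = 47 and k = 81: n = 46 · 81 + 1 = 3726 + 1 = 3727. For n = 3726 = 46 · 81, we can put exactly 46 objects in every box, avoiding 47 in any single one — so 3727 is tight.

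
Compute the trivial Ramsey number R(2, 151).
R(2, 151) = 151

R(2, k) = k for all k ≥ 2: in a 2-colouring of K_k, either some edge is red (a red K_2) or all edges are blue (a blue K_k). And K_{150} coloured all-blue has no blue K_151, so R(2, 151) > 150. Hence R(2, 151) = 151.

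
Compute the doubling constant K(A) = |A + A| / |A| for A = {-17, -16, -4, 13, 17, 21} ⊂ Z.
K = |A + A| / |A| = 20/6 = 10/3

Enumerate A + A = {a + b : a, b ∈ A}. With |A| = 6, there are |A|^2 = 36 ordered sum pairs; collecting distinct values, A + A = {-34, -33, -32, -21, -20, -8, -4, -3, 0, 1, 4, 5, 9, 13, 17, 26, 30, 34, 38, 42}, so |A + A| = 20. Thus K = 20/6 = 10/3. For comparison, the minimum possible |A + A| over all 6-element sets is 2·6 − 1 = 11 (so min K = 11/6), attained only by arithmetic progressions.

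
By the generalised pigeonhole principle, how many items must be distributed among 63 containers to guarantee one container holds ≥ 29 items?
n = (29 − 1)·63 + 1 = 1765

By the generalised pigeonhole principle, to guarantee some box contains ≥ r objects we need more than (r − 1) · k objects total. Threshold: n = (r − 1) · k + 1. With r = 29 and k = 63: n = 28 · 63 + 1 = 1764 + 1 = 1765. For n = 1764 = 28 · 63, we can put exactly 28 objects in every box, avoiding 29 in any single one — so 1765 is tight.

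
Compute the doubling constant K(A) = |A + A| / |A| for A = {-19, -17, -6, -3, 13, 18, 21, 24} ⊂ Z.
K = |A + A| / |A| = 31/8

Enumerate A + A = {a + b : a, b ∈ A}. With |A| = 8, there are |A|^2 = 64 ordered sum pairs; collecting distinct values, A + A = {-38, -36, -34, -25, -23, -22, -20, -12, -9, -6, -4, -1, 1, 2, 4, 5, 7, 10, 12, 15, 18, 21, 26, 31, 34, 36, 37, 39, 42, 45, 48}, so |A + A| = 31. Thus K = 31/8. For comparison, the minimum possible |A + A| over all 8-element sets is 2·8 − 1 = 15 (so min K = 15/8), attained only by arithmetic progressions.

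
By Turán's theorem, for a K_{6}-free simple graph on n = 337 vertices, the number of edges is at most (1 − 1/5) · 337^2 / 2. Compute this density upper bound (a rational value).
Turán density bound = (4/5) · 337^2/2 = 227138/5 ≈ 45427.6

Turán's theorem: ex(n, K_{r+1}) is achieved by the complete r-partite Turán graph T(n, r) with parts as balanced as possible, and is at most (1 − 1/r) · n^2/2. For r = 5, n = 337: the density bound is (4/5) · 113569/2 = 227138/5 ≈ 45427.6. The integer-valued extremum is e(T(337, 5)) = 45427, which is strictly less than the density bound 227138/5 since 5 ∤ 337 (the parts of T(337, 5) cannot all be equal).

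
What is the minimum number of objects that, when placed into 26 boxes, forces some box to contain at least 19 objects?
n = (19 − 1)·26 + 1 = 469

By the generalised pigeonhole principle, to guarantee some box contains ≥ r objects we need more than (r − 1) · k objects total. Threshold: n = (r − 1) · k + 1. With r = 19 and k = 26: n = 18 · 26 + 1 = 468 + 1 = 469. For n = 468 = 18 · 26, we can put exactly 18 objects in every box, avoiding 19 in any single one — so 469 is tight.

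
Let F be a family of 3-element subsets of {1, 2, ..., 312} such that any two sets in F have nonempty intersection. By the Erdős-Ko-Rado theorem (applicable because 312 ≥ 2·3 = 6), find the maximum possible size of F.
max |F| = C(311, 2) = 48205

The Erdős-Ko-Rado theorem states: for n ≥ 2k, an intersecting family of k-subsets of an n-element set has size at most C(n − 1, k − 1), with equality for 'star' families {A ⊆ [n] : |A| = k, i ∈ A} (fix an element i). For n = 312, k = 3: C(311, 2) = 48205.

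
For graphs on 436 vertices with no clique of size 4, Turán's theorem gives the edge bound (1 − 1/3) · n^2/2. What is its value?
Turán density bound = (2/3) · 436^2/2 = 190096/3 ≈ 63365.3333

Turán's theorem: ex(n, K_{r+1}) is achieved by the complete r-partite Turán graph T(n, r) with parts as balanced as possible, and is at most (1 − 1/r) · n^2/2. For r = 3, n = 436: the density bound is (2/3) · 190096/2 = 190096/3 ≈ 63365.3333. The integer-valued extremum is e(T(436, 3)) = 63365, which is strictly less than the density bound 190096/3 since 3 ∤ 436 (the parts of T(436, 3) cannot all be equal).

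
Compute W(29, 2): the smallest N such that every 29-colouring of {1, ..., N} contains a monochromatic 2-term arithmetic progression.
W(29, 2) = 29 + 1 = 30

A 2-term AP is any pair of integers, so a monochromatic 2-AP exists iff some colour is used at least twice. With 29 colours, the colouring i ↦ i on {1, ..., 29} uses each colour once, avoiding any monochromatic pair, so W(29, 2) > 29. For {1, ..., 30}, pigeonhole forces two integers of the same colour, which form a monochromatic 2-AP. Hence W(29, 2) = 30.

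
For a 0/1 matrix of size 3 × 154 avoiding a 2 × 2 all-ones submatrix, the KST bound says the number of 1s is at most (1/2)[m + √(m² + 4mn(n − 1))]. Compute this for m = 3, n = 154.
z(3, 154; 2, 2) ≤ (1/2)[3 + √(3² + 4·3·154·153)] = (1/2)[3 + √282753] = 267.3726

Kővári–Sós–Turán: let r_1, ..., r_3 be the row sums and z = Σ r_i the total number of 1s. Each pair of columns can share at most one row with both entries 1 (else a 2×2 all-ones block appears), so Σ_i C(r_i, 2) ≤ C(154, 2) = 11781. By convexity Σ_i C(r_i, 2) ≥ 3·C(z/3, 2) = z(z − 3)/(2·3), giving z² − 3z − 3·154·153 ≤ 0 and hence z ≤ (1/2)[3 + √(9 + 4·70686)] = (1/2)[3 + √282753] ≈ (1/2)(3 + 531.7452) = 267.3726.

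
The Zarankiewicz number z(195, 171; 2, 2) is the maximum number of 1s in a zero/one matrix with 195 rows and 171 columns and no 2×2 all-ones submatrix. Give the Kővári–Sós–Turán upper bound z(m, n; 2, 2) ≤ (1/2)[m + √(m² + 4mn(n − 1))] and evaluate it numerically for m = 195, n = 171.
z(195, 171; 2, 2) ≤ (1/2)[195 + √(195² + 4·195·171·170)] = (1/2)[195 + √22712625] = 2480.3882

Kővári–Sós–Turán: let r_1, ..., r_195 be the row sums and z = Σ r_i the total number of 1s. Each pair of columns can share at most one row with both entries 1 (else a 2×2 all-ones block appears), so Σ_i C(r_i, 2) ≤ C(171, 2) = 14535. By convexity Σ_i C(r_i, 2) ≥ 195·C(z/195, 2) = z(z − 195)/(2·195), giving z² − 195z − 195·171·170 ≤ 0 and hence z ≤ (1/2)[195 + √(38025 + 4·5668650)] = (1/2)[195 + √22712625] ≈ (1/2)(195 + 4765.7764) = 2480.3882.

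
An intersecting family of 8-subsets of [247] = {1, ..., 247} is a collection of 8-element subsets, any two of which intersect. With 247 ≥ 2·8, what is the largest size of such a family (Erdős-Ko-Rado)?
max |F| = C(246, 7) = 9924540428880

Erdős-Ko-Rado (1961): when n ≥ 2k, max |F| = C(n−1, k−1). The bound is attained by the star {A : i ∈ A} for any fixed i ∈ [n]. Here C(247−1, 8−1) = C(246, 7) = 9924540428880.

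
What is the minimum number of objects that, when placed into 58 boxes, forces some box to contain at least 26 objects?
n = (26 − 1)·58 + 1 = 1451

By the generalised pigeonhole principle, to guarantee some box contains ≥ r objects we need more than (r − 1) · k objects total. Threshold: n = (r − 1) · k + 1. With r = 26 and k = 58: n = 25 · 58 + 1 = 1450 + 1 = 1451. For n = 1450 = 25 · 58, we can put exactly 25 objects in every box, avoiding 26 in any single one — so 1451 is tight.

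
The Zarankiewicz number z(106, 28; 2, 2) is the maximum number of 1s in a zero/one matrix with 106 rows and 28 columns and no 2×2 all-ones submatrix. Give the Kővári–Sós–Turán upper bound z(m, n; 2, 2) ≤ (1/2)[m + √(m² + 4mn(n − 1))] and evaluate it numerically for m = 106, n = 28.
z(106, 28; 2, 2) ≤ (1/2)[106 + √(106² + 4·106·28·27)] = (1/2)[106 + √331780] = 341.0017

Kővári–Sós–Turán: let r_1, ..., r_106 be the row sums and z = Σ r_i the total number of 1s. Each pair of columns can share at most one row with both entries 1 (else a 2×2 all-ones block appears), so Σ_i C(r_i, 2) ≤ C(28, 2) = 378. By convexity Σ_i C(r_i, 2) ≥ 106·C(z/106, 2) = z(z − 106)/(2·106), giving z² − 106z − 106·28·27 ≤ 0 and hence z ≤ (1/2)[106 + √(11236 + 4·80136)] = (1/2)[106 + √331780] ≈ (1/2)(106 + 576.0035) = 341.0017.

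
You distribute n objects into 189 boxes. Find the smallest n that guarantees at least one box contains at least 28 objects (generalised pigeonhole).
n = (28 − 1)·189 + 1 = 5104

By the generalised pigeonhole principle, to guarantee some box contains ≥ r objects we need more than (r − 1) · k objects total. Threshold: n = (r − 1) · k + 1. With r = 28 and k = 189: n = 27 · 189 + 1 = 5103 + 1 = 5104. For n = 5103 = 27 · 189, we can put exactly 27 objects in every box, avoiding 28 in any single one — so 5104 is tight.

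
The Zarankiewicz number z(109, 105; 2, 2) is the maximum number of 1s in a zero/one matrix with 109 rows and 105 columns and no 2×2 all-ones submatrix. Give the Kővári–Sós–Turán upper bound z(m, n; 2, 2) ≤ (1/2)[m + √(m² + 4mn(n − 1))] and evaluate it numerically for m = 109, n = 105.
z(109, 105; 2, 2) ≤ (1/2)[109 + √(109² + 4·109·105·104)] = (1/2)[109 + √4773001] = 1146.8599

Kővári–Sós–Turán: let r_1, ..., r_109 be the row sums and z = Σ r_i the total number of 1s. Each pair of columns can share at most one row with both entries 1 (else a 2×2 all-ones block appears), so Σ_i C(r_i, 2) ≤ C(105, 2) = 5460. By convexity Σ_i C(r_i, 2) ≥ 109·C(z/109, 2) = z(z − 109)/(2·109), giving z² − 109z − 109·105·104 ≤ 0 and hence z ≤ (1/2)[109 + √(11881 + 4·1190280)] = (1/2)[109 + √4773001] ≈ (1/2)(109 + 2184.7199) = 1146.8599.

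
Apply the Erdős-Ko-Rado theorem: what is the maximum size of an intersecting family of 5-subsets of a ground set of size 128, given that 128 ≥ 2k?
max |F| = C(127, 4) = 10334625

Erdős-Ko-Rado (1961): when n ≥ 2k, max |F| = C(n−1, k−1). The bound is attained by the star {A : i ∈ A} for any fixed i ∈ [n]. Here C(128−1, 5−1) = C(127, 4) = 10334625.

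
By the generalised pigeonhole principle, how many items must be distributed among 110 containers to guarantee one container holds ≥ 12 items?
n = (12 − 1)·110 + 1 = 1211

By the generalised pigeonhole principle, to guarantee some box contains ≥ r objects we need more than (r − 1) · k objects total. Threshold: n = (r − 1) · k + 1. With r = 12 and k = 110: n = 11 · 110 + 1 = 1210 + 1 = 1211. For n = 1210 = 11 · 110, we can put exactly 11 objects in every box, avoiding 12 in any single one — so 1211 is tight.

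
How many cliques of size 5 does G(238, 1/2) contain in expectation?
E[# K_5] = C(238, 5) · (1/2)^C(5, 2) = 6100139682 / 2^10 = 3050069841/512 ≈ 5957167.658203

For each 5-subset S of vertices (there are C(238, 5) = 6100139682 such S), let X_S = 1 if S induces a K_5 (all C(5, 2) = 10 edges present). Then P(X_S = 1) = (1/2)^10 = 1/1024. By linearity of expectation, E[# K_5] = C(238, 5) · (1/2)^10 = 6100139682 / 1024 = 3050069841/512 ≈ 5957167.658203.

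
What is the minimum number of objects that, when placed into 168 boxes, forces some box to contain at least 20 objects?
n = (20 − 1)·168 + 1 = 3193

By the generalised pigeonhole principle, to guarantee some box contains ≥ r objects we need more than (r − 1) · k objects total. Threshold: n = (r − 1) · k + 1. With r = 20 and k = 168: n = 19 · 168 + 1 = 3192 + 1 = 3193. For n = 3192 = 19 · 168, we can put exactly 19 objects in every box, avoiding 20 in any single one — so 3193 is tight.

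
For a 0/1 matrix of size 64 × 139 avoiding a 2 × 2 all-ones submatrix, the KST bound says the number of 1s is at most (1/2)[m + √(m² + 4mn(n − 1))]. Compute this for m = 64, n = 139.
z(64, 139; 2, 2) ≤ (1/2)[64 + √(64² + 4·64·139·138)] = (1/2)[64 + √4914688] = 1140.4548

Kővári–Sós–Turán: let r_1, ..., r_64 be the row sums and z = Σ r_i the total number of 1s. Each pair of columns can share at most one row with both entries 1 (else a 2×2 all-ones block appears), so Σ_i C(r_i, 2) ≤ C(139, 2) = 9591. By convexity Σ_i C(r_i, 2) ≥ 64·C(z/64, 2) = z(z − 64)/(2·64), giving z² − 64z − 64·139·138 ≤ 0 and hence z ≤ (1/2)[64 + √(4096 + 4·1227648)] = (1/2)[64 + √4914688] ≈ (1/2)(64 + 2216.9096) = 1140.4548.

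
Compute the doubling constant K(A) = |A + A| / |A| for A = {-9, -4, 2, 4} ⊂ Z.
K = |A + A| / |A| = 10/4 = 5/2

Enumerate A + A = {a + b : a, b ∈ A}. With |A| = 4, there are |A|^2 = 16 ordered sum pairs; collecting distinct values, A + A = {-18, -13, -8, -7, -5, -2, 0, 4, 6, 8}, so |A + A| = 10. Thus K = 10/4 = 5/2. For comparison, the minimum possible |A + A| over all 4-element sets is 2·4 − 1 = 7 (so min K = 7/4), attained only by arithmetic progressions.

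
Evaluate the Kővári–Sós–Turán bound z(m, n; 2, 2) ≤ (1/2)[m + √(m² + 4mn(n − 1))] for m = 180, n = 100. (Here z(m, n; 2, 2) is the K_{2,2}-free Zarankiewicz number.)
z(180, 100; 2, 2) ≤ (1/2)[180 + √(180² + 4·180·100·99)] = (1/2)[180 + √7160400] = 1427.9462

Kővári–Sós–Turán: let r_1, ..., r_180 be the row sums and z = Σ r_i the total number of 1s. Each pair of columns can share at most one row with both entries 1 (else a 2×2 all-ones block appears), so Σ_i C(r_i, 2) ≤ C(100, 2) = 4950. By convexity Σ_i C(r_i, 2) ≥ 180·C(z/180, 2) = z(z − 180)/(2·180), giving z² − 180z − 180·100·99 ≤ 0 and hence z ≤ (1/2)[180 + √(32400 + 4·1782000)] = (1/2)[180 + √7160400] ≈ (1/2)(180 + 2675.8924) = 1427.9462.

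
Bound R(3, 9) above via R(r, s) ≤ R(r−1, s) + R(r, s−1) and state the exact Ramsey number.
R(3, 9) ≤ R(2, 9) + R(3, 8) = 9 + 28 = 37; exact value R(3, 9) = 36.

The Erdős–Szekeres recurrence R(r, s) ≤ R(r−1, s) + R(r, s−1) applied to (r, s) = (3, 9) gives
  R(3, 9) ≤ R(2, 9) + R(3, 8) = 9 + 28 = 37.
(Recall R(2, k) = k and R is symmetric.) The recurrence is not tight here (it gives 37, but the exact value is R(3, 9) = 36); the tight upper bound requires a sharper argument than the simple recurrence, combined with a lower-bound construction on K_{35}.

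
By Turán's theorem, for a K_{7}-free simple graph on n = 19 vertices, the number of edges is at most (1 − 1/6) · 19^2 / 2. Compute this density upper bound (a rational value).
Turán density bound = (5/6) · 19^2/2 = 1805/12 ≈ 150.4167

Turán's theorem: ex(n, K_{r+1}) is achieved by the complete r-partite Turán graph T(n, r) with parts as balanced as possible, and is at most (1 − 1/r) · n^2/2. For r = 6, n = 19: the density bound is (5/6) · 361/2 = 1805/12 ≈ 150.4167. The integer-valued extremum is e(T(19, 6)) = 150, which is strictly less than the density bound 1805/12 since 6 ∤ 19 (the parts of T(19, 6) cannot all be equal).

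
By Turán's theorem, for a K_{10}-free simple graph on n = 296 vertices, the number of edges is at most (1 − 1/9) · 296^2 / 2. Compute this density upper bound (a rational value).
Turán density bound = (8/9) · 296^2/2 = 350464/9 ≈ 38940.4444

Turán's theorem: ex(n, K_{r+1}) is achieved by the complete r-partite Turán graph T(n, r) with parts as balanced as possible, and is at most (1 − 1/r) · n^2/2. For r = 9, n = 296: the density bound is (8/9) · 87616/2 = 350464/9 ≈ 38940.4444. The integer-valued extremum is e(T(296, 9)) = 38940, which is strictly less than the density bound 350464/9 since 9 ∤ 296 (the parts of T(296, 9) cannot all be equal).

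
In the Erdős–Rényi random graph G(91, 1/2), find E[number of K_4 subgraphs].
E[# K_4] = C(91, 4) · (1/2)^C(4, 2) = 2672670 / 2^6 = 1336335/32 = 41760.46875

For each 4-subset S of vertices (there are C(91, 4) = 2672670 such S), let X_S = 1 if S induces a K_4 (all C(4, 2) = 6 edges present). Then P(X_S = 1) = (1/2)^6 = 1/64. By linearity of expectation, E[# K_4] = C(91, 4) · (1/2)^6 = 2672670 / 64 = 1336335/32 = 41760.46875.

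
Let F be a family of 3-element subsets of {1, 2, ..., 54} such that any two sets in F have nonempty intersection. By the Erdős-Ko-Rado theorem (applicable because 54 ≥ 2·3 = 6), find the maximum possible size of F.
max |F| = C(53, 2) = 1378

The Erdős-Ko-Rado theorem states: for n ≥ 2k, an intersecting family of k-subsets of an n-element set has size at most C(n − 1, k − 1), with equality for 'star' families {A ⊆ [n] : |A| = k, i ∈ A} (fix an element i). For n = 54, k = 3: C(53, 2) = 1378.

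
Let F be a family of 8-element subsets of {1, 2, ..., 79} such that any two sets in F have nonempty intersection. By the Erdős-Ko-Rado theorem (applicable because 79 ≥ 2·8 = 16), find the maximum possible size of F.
max |F| = C(78, 7) = 2641902120

Erdős-Ko-Rado (1961): when n ≥ 2k, max |F| = C(n−1, k−1). The bound is attained by the star {A : i ∈ A} for any fixed i ∈ [n]. Here C(79−1, 8−1) = C(78, 7) = 2641902120.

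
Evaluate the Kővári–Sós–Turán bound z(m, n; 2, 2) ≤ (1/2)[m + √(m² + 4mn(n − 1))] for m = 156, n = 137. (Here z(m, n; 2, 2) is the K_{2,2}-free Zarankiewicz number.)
z(156, 137; 2, 2) ≤ (1/2)[156 + √(156² + 4·156·137·136)] = (1/2)[156 + √11650704] = 1784.6564

Kővári–Sós–Turán: let r_1, ..., r_156 be the row sums and z = Σ r_i the total number of 1s. Each pair of columns can share at most one row with both entries 1 (else a 2×2 all-ones block appears), so Σ_i C(r_i, 2) ≤ C(137, 2) = 9316. By convexity Σ_i C(r_i, 2) ≥ 156·C(z/156, 2) = z(z − 156)/(2·156), giving z² − 156z − 156·137·136 ≤ 0 and hence z ≤ (1/2)[156 + √(24336 + 4·2906592)] = (1/2)[156 + √11650704] ≈ (1/2)(156 + 3413.3128) = 1784.6564.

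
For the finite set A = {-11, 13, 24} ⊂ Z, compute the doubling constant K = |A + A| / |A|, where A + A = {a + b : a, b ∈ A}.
K = |A + A| / |A| = 6/3 = 2

Enumerate A + A = {a + b : a, b ∈ A}. With |A| = 3, there are |A|^2 = 9 ordered sum pairs; collecting distinct values, A + A = {-22, 2, 13, 26, 37, 48}, so |A + A| = 6. Thus K = 6/3 = 2. For comparison, the minimum possible |A + A| over all 3-element sets is 2·3 − 1 = 5 (so min K = 5/3), attained only by arithmetic progressions.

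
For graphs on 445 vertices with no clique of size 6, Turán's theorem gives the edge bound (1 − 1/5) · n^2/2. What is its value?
Turán density bound = (4/5) · 445^2/2 = 79210

Turán's theorem: ex(n, K_{r+1}) is achieved by the complete r-partite Turán graph T(n, r) with parts as balanced as possible, and is at most (1 − 1/r) · n^2/2. For r = 5, n = 445: the density bound is (4/5) · 198025/2 = 79210. Since 5 ∣ 445, the Turán graph T(445, 5) has parts of equal size 89, and its edge count e(T(445, 5)) = 79210 attains the density bound exactly.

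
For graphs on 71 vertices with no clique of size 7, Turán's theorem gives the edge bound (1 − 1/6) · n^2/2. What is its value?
Turán density bound = (5/6) · 71^2/2 = 25205/12 ≈ 2100.4167

Turán's theorem: ex(n, K_{r+1}) is achieved by the complete r-partite Turán graph T(n, r) with parts as balanced as possible, and is at most (1 − 1/r) · n^2/2. For r = 6, n = 71: the density bound is (5/6) · 5041/2 = 25205/12 ≈ 2100.4167. The integer-valued extremum is e(T(71, 6)) = 2100, which is strictly less than the density bound 25205/12 since 6 ∤ 71 (the parts of T(71, 6) cannot all be equal).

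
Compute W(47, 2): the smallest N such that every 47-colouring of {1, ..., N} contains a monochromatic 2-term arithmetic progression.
W(47, 2) = 47 + 1 = 48

A 2-term AP is any pair of integers, so a monochromatic 2-AP exists iff some colour is used at least twice. With 47 colours, the colouring i ↦ i on {1, ..., 47} uses each colour once, avoiding any monochromatic pair, so W(47, 2) > 47. For {1, ..., 48}, pigeonhole forces two integers of the same colour, which form a monochromatic 2-AP. Hence W(47, 2) = 48.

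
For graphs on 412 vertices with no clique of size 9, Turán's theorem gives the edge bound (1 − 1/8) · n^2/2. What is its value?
Turán density bound = (7/8) · 412^2/2 = 74263

Turán's theorem: ex(n, K_{r+1}) is achieved by the complete r-partite Turán graph T(n, r) with parts as balanced as possible, and is at most (1 − 1/r) · n^2/2. For r = 8, n = 412: the density bound is (7/8) · 169744/2 = 74263. The integer-valued extremum is e(T(412, 8)) = 74262, which is strictly less than the density bound 74263 since 8 ∤ 412 (the parts of T(412, 8) cannot all be equal).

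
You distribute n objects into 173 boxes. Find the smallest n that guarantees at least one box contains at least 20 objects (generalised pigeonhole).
n = (20 − 1)·173 + 1 = 3288

By the generalised pigeonhole principle, to guarantee some box contains ≥ r objects we need more than (r − 1) · k objects total. Threshold: n = (r − 1) · k + 1. With r = 20 and k = 173: n = 19 · 173 + 1 = 3287 + 1 = 3288. For n = 3287 = 19 · 173, we can put exactly 19 objects in every box, avoiding 20 in any single one — so 3288 is tight.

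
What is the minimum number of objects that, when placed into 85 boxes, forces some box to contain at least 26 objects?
n = (26 − 1)·85 + 1 = 2126

By the generalised pigeonhole principle, to guarantee some box contains ≥ r objects we need more than (r − 1) · k objects total. Threshold: n = (r − 1) · k + 1. With r = 26 and k = 85: n = 25 · 85 + 1 = 2125 + 1 = 2126. For n = 2125 = 25 · 85, we can put exactly 25 objects in every box, avoiding 26 in any single one — so 2126 is tight.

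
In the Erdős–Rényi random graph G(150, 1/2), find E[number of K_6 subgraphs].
E[# K_6] = C(150, 6) · (1/2)^C(6, 2) = 14297000725 / 2^15 ≈ 436309.836578

For each 6-subset S of vertices (there are C(150, 6) = 14297000725 such S), let X_S = 1 if S induces a K_6 (all C(6, 2) = 15 edges present). Then P(X_S = 1) = (1/2)^15 = 1/32768. By linearity of expectation, E[# K_6] = C(150, 6) · (1/2)^15 = 14297000725 / 32768 ≈ 436309.836578.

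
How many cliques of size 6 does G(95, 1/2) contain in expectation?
E[# K_6] = C(95, 6) · (1/2)^C(6, 2) = 869107785 / 2^15 ≈ 26523.064728

For each 6-subset S of vertices (there are C(95, 6) = 869107785 such S), let X_S = 1 if S induces a K_6 (all C(6, 2) = 15 edges present). Then P(X_S = 1) = (1/2)^15 = 1/32768. By linearity of expectation, E[# K_6] = C(95, 6) · (1/2)^15 = 869107785 / 32768 ≈ 26523.064728.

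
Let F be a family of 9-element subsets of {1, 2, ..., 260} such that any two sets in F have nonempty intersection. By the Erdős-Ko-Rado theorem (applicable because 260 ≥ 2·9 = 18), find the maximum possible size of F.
max |F| = C(259, 8) = 450263760607584

Erdős-Ko-Rado (1961): when n ≥ 2k, max |F| = C(n−1, k−1). The bound is attained by the star {A : i ∈ A} for any fixed i ∈ [n]. Here C(260−1, 9−1) = C(259, 8) = 450263760607584.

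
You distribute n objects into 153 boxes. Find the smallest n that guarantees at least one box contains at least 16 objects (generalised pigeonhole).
n = (16 − 1)·153 + 1 = 2296

By the generalised pigeonhole principle, to guarantee some box contains ≥ r objects we need more than (r − 1) · k objects total. Threshold: n = (r − 1) · k + 1. With r = 16 and k = 153: n = 15 · 153 + 1 = 2295 + 1 = 2296. For n = 2295 = 15 · 153, we can put exactly 15 objects in every box, avoiding 16 in any single one — so 2296 is tight.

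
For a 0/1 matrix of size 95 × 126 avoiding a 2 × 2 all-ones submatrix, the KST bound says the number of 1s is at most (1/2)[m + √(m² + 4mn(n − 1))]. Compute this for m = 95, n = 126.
z(95, 126; 2, 2) ≤ (1/2)[95 + √(95² + 4·95·126·125)] = (1/2)[95 + √5994025] = 1271.6349

Kővári–Sós–Turán: let r_1, ..., r_95 be the row sums and z = Σ r_i the total number of 1s. Each pair of columns can share at most one row with both entries 1 (else a 2×2 all-ones block appears), so Σ_i C(r_i, 2) ≤ C(126, 2) = 7875. By convexity Σ_i C(r_i, 2) ≥ 95·C(z/95, 2) = z(z − 95)/(2·95), giving z² − 95z − 95·126·125 ≤ 0 and hence z ≤ (1/2)[95 + √(9025 + 4·1496250)] = (1/2)[95 + √5994025] ≈ (1/2)(95 + 2448.2698) = 1271.6349.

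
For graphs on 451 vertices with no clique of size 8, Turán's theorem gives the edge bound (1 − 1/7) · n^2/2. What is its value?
Turán density bound = (6/7) · 451^2/2 = 610203/7 ≈ 87171.8571

Turán's theorem: ex(n, K_{r+1}) is achieved by the complete r-partite Turán graph T(n, r) with parts as balanced as possible, and is at most (1 − 1/r) · n^2/2. For r = 7, n = 451: the density bound is (6/7) · 203401/2 = 610203/7 ≈ 87171.8571. The integer-valued extremum is e(T(451, 7)) = 87171, which is strictly less than the density bound 610203/7 since 7 ∤ 451 (the parts of T(451, 7) cannot all be equal).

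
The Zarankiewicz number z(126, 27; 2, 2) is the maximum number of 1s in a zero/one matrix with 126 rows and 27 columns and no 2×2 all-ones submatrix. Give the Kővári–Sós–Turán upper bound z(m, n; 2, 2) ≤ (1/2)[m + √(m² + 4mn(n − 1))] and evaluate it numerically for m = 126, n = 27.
z(126, 27; 2, 2) ≤ (1/2)[126 + √(126² + 4·126·27·26)] = (1/2)[126 + √369684] = 367.0082

Kővári–Sós–Turán: let r_1, ..., r_126 be the row sums and z = Σ r_i the total number of 1s. Each pair of columns can share at most one row with both entries 1 (else a 2×2 all-ones block appears), so Σ_i C(r_i, 2) ≤ C(27, 2) = 351. By convexity Σ_i C(r_i, 2) ≥ 126·C(z/126, 2) = z(z − 126)/(2·126), giving z² − 126z − 126·27·26 ≤ 0 and hence z ≤ (1/2)[126 + √(15876 + 4·88452)] = (1/2)[126 + √369684] ≈ (1/2)(126 + 608.0164) = 367.0082.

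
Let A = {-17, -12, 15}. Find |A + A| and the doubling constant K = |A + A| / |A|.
K = |A + A| / |A| = 6/3 = 2

Enumerate A + A = {a + b : a, b ∈ A}. With |A| = 3, there are |A|^2 = 9 ordered sum pairs; collecting distinct values, A + A = {-34, -29, -24, -2, 3, 30}, so |A + A| = 6. Thus K = 6/3 = 2. For comparison, the minimum possible |A + A| over all 3-element sets is 2·3 − 1 = 5 (so min K = 5/3), attained only by arithmetic progressions.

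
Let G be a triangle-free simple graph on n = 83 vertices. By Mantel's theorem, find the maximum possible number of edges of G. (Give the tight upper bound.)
ex(83, K_3) = ⌊83^2/4⌋ = 1722

Mantel (1907): a triangle-free graph on n vertices has at most ⌊n^2/4⌋ edges, with equality for the complete bipartite graph K_{⌊n/2⌋, ⌈n/2⌉}. For n = 83: ⌊83^2/4⌋ = ⌊6889/4⌋ = 1722. The extremal graph is K_{41, 42}, which has 41·42 = 1722 edges.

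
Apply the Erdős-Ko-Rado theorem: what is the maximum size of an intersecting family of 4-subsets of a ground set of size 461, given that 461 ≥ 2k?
max |F| = C(460, 3) = 16117020

Erdős-Ko-Rado (1961): when n ≥ 2k, max |F| = C(n−1, k−1). The bound is attained by the star {A : i ∈ A} for any fixed i ∈ [n]. Here C(461−1, 4−1) = C(460, 3) = 16117020.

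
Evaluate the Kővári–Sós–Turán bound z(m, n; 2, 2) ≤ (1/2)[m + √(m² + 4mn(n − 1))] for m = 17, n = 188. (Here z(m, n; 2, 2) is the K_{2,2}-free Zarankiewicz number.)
z(17, 188; 2, 2) ≤ (1/2)[17 + √(17² + 4·17·188·187)] = (1/2)[17 + √2390897] = 781.6263

Kővári–Sós–Turán: let r_1, ..., r_17 be the row sums and z = Σ r_i the total number of 1s. Each pair of columns can share at most one row with both entries 1 (else a 2×2 all-ones block appears), so Σ_i C(r_i, 2) ≤ C(188, 2) = 17578. By convexity Σ_i C(r_i, 2) ≥ 17·C(z/17, 2) = z(z − 17)/(2·17), giving z² − 17z − 17·188·187 ≤ 0 and hence z ≤ (1/2)[17 + √(289 + 4·597652)] = (1/2)[17 + √2390897] ≈ (1/2)(17 + 1546.2526) = 781.6263.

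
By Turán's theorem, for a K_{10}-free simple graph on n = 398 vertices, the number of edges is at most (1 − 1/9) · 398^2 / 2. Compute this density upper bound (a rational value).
Turán density bound = (8/9) · 398^2/2 = 633616/9 ≈ 70401.7778

Turán's theorem: ex(n, K_{r+1}) is achieved by the complete r-partite Turán graph T(n, r) with parts as balanced as possible, and is at most (1 − 1/r) · n^2/2. For r = 9, n = 398: the density bound is (8/9) · 158404/2 = 633616/9 ≈ 70401.7778. The integer-valued extremum is e(T(398, 9)) = 70401, which is strictly less than the density bound 633616/9 since 9 ∤ 398 (the parts of T(398, 9) cannot all be equal).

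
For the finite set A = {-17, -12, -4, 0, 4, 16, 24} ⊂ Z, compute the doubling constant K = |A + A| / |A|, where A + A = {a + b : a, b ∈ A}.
K = |A + A| / |A| = 23/7

Enumerate A + A = {a + b : a, b ∈ A}. With |A| = 7, there are |A|^2 = 49 ordered sum pairs; collecting distinct values, A + A = {-34, -29, -24, -21, -17, -16, -13, -12, -8, -4, -1, 0, 4, 7, 8, 12, 16, 20, 24, 28, 32, 40, 48}, so |A + A| = 23. Thus K = 23/7. For comparison, the minimum possible |A + A| over all 7-element sets is 2·7 − 1 = 13 (so min K = 13/7), attained only by arithmetic progressions.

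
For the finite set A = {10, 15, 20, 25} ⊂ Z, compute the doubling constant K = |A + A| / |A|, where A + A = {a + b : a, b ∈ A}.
K = |A + A| / |A| = 7/4

Enumerate A + A = {a + b : a, b ∈ A}. With |A| = 4, there are |A|^2 = 16 ordered sum pairs; collecting distinct values, A + A = {20, 25, 30, 35, 40, 45, 50}, so |A + A| = 7. Thus K = 7/4. Here |A + A| = 2|A| − 1 = 7, the minimum possible — so K = 7/4 is minimal, which holds iff A is an arithmetic progression.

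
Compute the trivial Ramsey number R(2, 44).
R(2, 44) = 44

R(2, k) = k for all k ≥ 2: in a 2-colouring of K_k, either some edge is red (a red K_2) or all edges are blue (a blue K_k). And K_{43} coloured all-blue has no blue K_44, so R(2, 44) > 43. Hence R(2, 44) = 44.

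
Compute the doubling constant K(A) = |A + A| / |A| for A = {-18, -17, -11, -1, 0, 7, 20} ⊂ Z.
K = |A + A| / |A| = 26/7

Enumerate A + A = {a + b : a, b ∈ A}. With |A| = 7, there are |A|^2 = 49 ordered sum pairs; collecting distinct values, A + A = {-36, -35, -34, -29, -28, -22, -19, -18, -17, -12, -11, -10, -4, -2, -1, 0, 2, 3, 6, 7, 9, 14, 19, 20, 27, 40}, so |A + A| = 26. Thus K = 26/7. For comparison, the minimum possible |A + A| over all 7-element sets is 2·7 − 1 = 13 (so min K = 13/7), attained only by arithmetic progressions.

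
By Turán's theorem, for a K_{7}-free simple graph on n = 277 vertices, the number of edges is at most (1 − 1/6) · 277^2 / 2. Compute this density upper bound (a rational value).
Turán density bound = (5/6) · 277^2/2 = 383645/12 ≈ 31970.4167

Turán's theorem: ex(n, K_{r+1}) is achieved by the complete r-partite Turán graph T(n, r) with parts as balanced as possible, and is at most (1 − 1/r) · n^2/2. For r = 6, n = 277: the density bound is (5/6) · 76729/2 = 383645/12 ≈ 31970.4167. The integer-valued extremum is e(T(277, 6)) = 31970, which is strictly less than the density bound 383645/12 since 6 ∤ 277 (the parts of T(277, 6) cannot all be equal).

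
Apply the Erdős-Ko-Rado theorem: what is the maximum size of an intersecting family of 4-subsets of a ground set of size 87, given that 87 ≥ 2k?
max |F| = C(86, 3) = 102340

The Erdős-Ko-Rado theorem states: for n ≥ 2k, an intersecting family of k-subsets of an n-element set has size at most C(n − 1, k − 1), with equality for 'star' families {A ⊆ [n] : |A| = k, i ∈ A} (fix an element i). For n = 87, k = 4: C(86, 3) = 102340.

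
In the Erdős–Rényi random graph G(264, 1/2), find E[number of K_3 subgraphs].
E[# K_3] = C(264, 3) · (1/2)^C(3, 2) = 3031864 / 2^3 = 378983

For each 3-subset S of vertices (there are C(264, 3) = 3031864 such S), let X_S = 1 if S induces a K_3 (all C(3, 2) = 3 edges present). Then P(X_S = 1) = (1/2)^3 = 1/8. By linearity of expectation, E[# K_3] = C(264, 3) · (1/2)^3 = 3031864 / 8 = 378983.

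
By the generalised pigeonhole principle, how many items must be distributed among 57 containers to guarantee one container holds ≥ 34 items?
n = (34 − 1)·57 + 1 = 1882

By the generalised pigeonhole principle, to guarantee some box contains ≥ r objects we need more than (r − 1) · k objects total. Threshold: n = (r − 1) · k + 1. With r = 34 and k = 57: n = 33 · 57 + 1 = 1881 + 1 = 1882. For n = 1881 = 33 · 57, we can put exactly 33 objects in every box, avoiding 34 in any single one — so 1882 is tight.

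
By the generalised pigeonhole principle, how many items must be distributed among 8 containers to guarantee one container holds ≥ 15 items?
n = (15 − 1)·8 + 1 = 113

By the generalised pigeonhole principle, to guarantee some box contains ≥ r objects we need more than (r − 1) · k objects total. Threshold: n = (r − 1) · k + 1. With r = 15 and k = 8: n = 14 · 8 + 1 = 112 + 1 = 113. For n = 112 = 14 · 8, we can put exactly 14 objects in every box, avoiding 15 in any single one — so 113 is tight.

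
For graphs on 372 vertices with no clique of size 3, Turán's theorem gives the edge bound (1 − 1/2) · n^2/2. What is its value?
Turán density bound = (1/2) · 372^2/2 = 34596

Turán's theorem: ex(n, K_{r+1}) is achieved by the complete r-partite Turán graph T(n, r) with parts as balanced as possible, and is at most (1 − 1/r) · n^2/2. For r = 2, n = 372: the density bound is (1/2) · 138384/2 = 34596. Since 2 ∣ 372, the Turán graph T(372, 2) has parts of equal size 186, and its edge count e(T(372, 2)) = 34596 attains the density bound exactly.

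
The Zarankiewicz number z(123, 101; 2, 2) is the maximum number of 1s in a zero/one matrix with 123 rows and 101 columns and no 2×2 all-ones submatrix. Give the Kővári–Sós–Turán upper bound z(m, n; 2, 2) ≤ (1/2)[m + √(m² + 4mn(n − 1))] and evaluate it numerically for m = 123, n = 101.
z(123, 101; 2, 2) ≤ (1/2)[123 + √(123² + 4·123·101·100)] = (1/2)[123 + √4984329] = 1177.7805

Kővári–Sós–Turán: let r_1, ..., r_123 be the row sums and z = Σ r_i the total number of 1s. Each pair of columns can share at most one row with both entries 1 (else a 2×2 all-ones block appears), so Σ_i C(r_i, 2) ≤ C(101, 2) = 5050. By convexity Σ_i C(r_i, 2) ≥ 123·C(z/123, 2) = z(z − 123)/(2·123), giving z² − 123z − 123·101·100 ≤ 0 and hence z ≤ (1/2)[123 + √(15129 + 4·1242300)] = (1/2)[123 + √4984329] ≈ (1/2)(123 + 2232.5611) = 1177.7805.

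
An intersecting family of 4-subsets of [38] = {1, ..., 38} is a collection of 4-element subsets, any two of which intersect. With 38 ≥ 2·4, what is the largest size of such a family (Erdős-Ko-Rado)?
max |F| = C(37, 3) = 7770

The Erdős-Ko-Rado theorem states: for n ≥ 2k, an intersecting family of k-subsets of an n-element set has size at most C(n − 1, k − 1), with equality for 'star' families {A ⊆ [n] : |A| = k, i ∈ A} (fix an element i). For n = 38, k = 4: C(37, 3) = 7770.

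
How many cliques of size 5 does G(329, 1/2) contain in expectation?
E[# K_5] = C(329, 5) · (1/2)^C(5, 2) = 31155678190 / 2^10 = 15577839095/512 ≈ 30425466.982422

For each 5-subset S of vertices (there are C(329, 5) = 31155678190 such S), let X_S = 1 if S induces a K_5 (all C(5, 2) = 10 edges present). Then P(X_S = 1) = (1/2)^10 = 1/1024. By linearity of expectation, E[# K_5] = C(329, 5) · (1/2)^10 = 31155678190 / 1024 = 15577839095/512 ≈ 30425466.982422.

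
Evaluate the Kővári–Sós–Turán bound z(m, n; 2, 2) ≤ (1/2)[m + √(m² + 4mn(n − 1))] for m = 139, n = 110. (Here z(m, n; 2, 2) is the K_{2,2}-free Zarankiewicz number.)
z(139, 110; 2, 2) ≤ (1/2)[139 + √(139² + 4·139·110·109)] = (1/2)[139 + √6685761] = 1362.3419

Kővári–Sós–Turán: let r_1, ..., r_139 be the row sums and z = Σ r_i the total number of 1s. Each pair of columns can share at most one row with both entries 1 (else a 2×2 all-ones block appears), so Σ_i C(r_i, 2) ≤ C(110, 2) = 5995. By convexity Σ_i C(r_i, 2) ≥ 139·C(z/139, 2) = z(z − 139)/(2·139), giving z² − 139z − 139·110·109 ≤ 0 and hence z ≤ (1/2)[139 + √(19321 + 4·1666610)] = (1/2)[139 + √6685761] ≈ (1/2)(139 + 2585.6839) = 1362.3419.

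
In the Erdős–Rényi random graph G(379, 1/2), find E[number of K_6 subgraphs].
E[# K_6] = C(379, 6) · (1/2)^C(6, 2) = 3955765864050 / 2^15 = 1977882932025/16384 ≈ 120720393.800354

For each 6-subset S of vertices (there are C(379, 6) = 3955765864050 such S), let X_S = 1 if S induces a K_6 (all C(6, 2) = 15 edges present). Then P(X_S = 1) = (1/2)^15 = 1/32768. By linearity of expectation, E[# K_6] = C(379, 6) · (1/2)^15 = 3955765864050 / 32768 = 1977882932025/16384 ≈ 120720393.800354.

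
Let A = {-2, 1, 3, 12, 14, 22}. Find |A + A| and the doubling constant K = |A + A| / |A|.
K = |A + A| / |A| = 20/6 = 10/3

Enumerate A + A = {a + b : a, b ∈ A}. With |A| = 6, there are |A|^2 = 36 ordered sum pairs; collecting distinct values, A + A = {-4, -1, 1, 2, 4, 6, 10, 12, 13, 15, 17, 20, 23, 24, 25, 26, 28, 34, 36, 44}, so |A + A| = 20. Thus K = 20/6 = 10/3. For comparison, the minimum possible |A + A| over all 6-element sets is 2·6 − 1 = 11 (so min K = 11/6), attained only by arithmetic progressions.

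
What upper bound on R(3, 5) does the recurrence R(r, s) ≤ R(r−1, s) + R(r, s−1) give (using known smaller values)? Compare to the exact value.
R(3, 5) ≤ R(2, 5) + R(3, 4) = 5 + 9 = 14; exact value R(3, 5) = 14.

The Erdős–Szekeres recurrence R(r, s) ≤ R(r−1, s) + R(r, s−1) applied to (r, s) = (3, 5) gives
  R(3, 5) ≤ R(2, 5) + R(3, 4) = 5 + 9 = 14.
(Recall R(2, k) = k and R is symmetric.) Here the recurrence bound is tight: a matching lower-bound construction on K_{13} shows R(3, 5) > 13, so R(3, 5) = 14 exactly.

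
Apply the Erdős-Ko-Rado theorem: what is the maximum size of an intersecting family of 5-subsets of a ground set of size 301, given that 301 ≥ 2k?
max |F| = C(300, 4) = 330791175

The Erdős-Ko-Rado theorem states: for n ≥ 2k, an intersecting family of k-subsets of an n-element set has size at most C(n − 1, k − 1), with equality for 'star' families {A ⊆ [n] : |A| = k, i ∈ A} (fix an element i). For n = 301, k = 5: C(300, 4) = 330791175.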